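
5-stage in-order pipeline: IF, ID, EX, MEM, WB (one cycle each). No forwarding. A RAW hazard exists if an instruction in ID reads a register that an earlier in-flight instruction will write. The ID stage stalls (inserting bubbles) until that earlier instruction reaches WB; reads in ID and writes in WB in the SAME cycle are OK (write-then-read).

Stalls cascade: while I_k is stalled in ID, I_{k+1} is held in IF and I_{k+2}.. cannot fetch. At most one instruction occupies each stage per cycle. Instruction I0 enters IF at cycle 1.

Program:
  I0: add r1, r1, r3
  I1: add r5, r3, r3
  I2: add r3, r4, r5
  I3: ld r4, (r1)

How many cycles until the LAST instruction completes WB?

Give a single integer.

Answer: 10

Derivation:
I0 add r1 <- r1,r3: IF@1 ID@2 stall=0 (-) EX@3 MEM@4 WB@5
I1 add r5 <- r3,r3: IF@2 ID@3 stall=0 (-) EX@4 MEM@5 WB@6
I2 add r3 <- r4,r5: IF@3 ID@4 stall=2 (RAW on I1.r5 (WB@6)) EX@7 MEM@8 WB@9
I3 ld r4 <- r1: IF@4 ID@7 stall=0 (-) EX@8 MEM@9 WB@10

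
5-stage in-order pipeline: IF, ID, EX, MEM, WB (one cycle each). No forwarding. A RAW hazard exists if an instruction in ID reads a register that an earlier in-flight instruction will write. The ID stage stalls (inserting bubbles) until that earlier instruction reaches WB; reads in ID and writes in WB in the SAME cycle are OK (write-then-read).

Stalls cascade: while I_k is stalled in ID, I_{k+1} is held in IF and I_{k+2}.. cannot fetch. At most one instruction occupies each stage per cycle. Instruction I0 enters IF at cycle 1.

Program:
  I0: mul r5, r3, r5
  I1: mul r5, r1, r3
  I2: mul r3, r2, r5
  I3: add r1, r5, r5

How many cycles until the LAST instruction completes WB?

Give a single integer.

I0 mul r5 <- r3,r5: IF@1 ID@2 stall=0 (-) EX@3 MEM@4 WB@5
I1 mul r5 <- r1,r3: IF@2 ID@3 stall=0 (-) EX@4 MEM@5 WB@6
I2 mul r3 <- r2,r5: IF@3 ID@4 stall=2 (RAW on I1.r5 (WB@6)) EX@7 MEM@8 WB@9
I3 add r1 <- r5,r5: IF@4 ID@7 stall=0 (-) EX@8 MEM@9 WB@10

Answer: 10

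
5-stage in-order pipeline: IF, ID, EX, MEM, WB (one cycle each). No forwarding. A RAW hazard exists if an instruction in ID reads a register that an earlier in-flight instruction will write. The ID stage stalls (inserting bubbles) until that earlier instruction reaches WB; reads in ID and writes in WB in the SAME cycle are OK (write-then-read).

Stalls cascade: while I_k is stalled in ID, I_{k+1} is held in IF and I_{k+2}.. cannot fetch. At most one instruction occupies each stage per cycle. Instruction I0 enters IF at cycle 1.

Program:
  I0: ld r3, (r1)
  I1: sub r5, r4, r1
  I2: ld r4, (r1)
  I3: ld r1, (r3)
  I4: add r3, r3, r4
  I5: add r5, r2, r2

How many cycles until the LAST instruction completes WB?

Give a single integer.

Answer: 11

Derivation:
I0 ld r3 <- r1: IF@1 ID@2 stall=0 (-) EX@3 MEM@4 WB@5
I1 sub r5 <- r4,r1: IF@2 ID@3 stall=0 (-) EX@4 MEM@5 WB@6
I2 ld r4 <- r1: IF@3 ID@4 stall=0 (-) EX@5 MEM@6 WB@7
I3 ld r1 <- r3: IF@4 ID@5 stall=0 (-) EX@6 MEM@7 WB@8
I4 add r3 <- r3,r4: IF@5 ID@6 stall=1 (RAW on I2.r4 (WB@7)) EX@8 MEM@9 WB@10
I5 add r5 <- r2,r2: IF@6 ID@8 stall=0 (-) EX@9 MEM@10 WB@11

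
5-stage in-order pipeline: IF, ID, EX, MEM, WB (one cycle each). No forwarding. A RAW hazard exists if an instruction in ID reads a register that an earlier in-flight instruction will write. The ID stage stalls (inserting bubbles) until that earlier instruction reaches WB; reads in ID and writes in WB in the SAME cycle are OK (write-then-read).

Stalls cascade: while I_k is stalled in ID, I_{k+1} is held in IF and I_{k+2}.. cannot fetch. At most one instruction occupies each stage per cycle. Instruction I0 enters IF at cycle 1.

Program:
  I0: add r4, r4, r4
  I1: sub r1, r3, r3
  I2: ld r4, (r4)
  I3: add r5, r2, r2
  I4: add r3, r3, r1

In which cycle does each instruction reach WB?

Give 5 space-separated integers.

I0 add r4 <- r4,r4: IF@1 ID@2 stall=0 (-) EX@3 MEM@4 WB@5
I1 sub r1 <- r3,r3: IF@2 ID@3 stall=0 (-) EX@4 MEM@5 WB@6
I2 ld r4 <- r4: IF@3 ID@4 stall=1 (RAW on I0.r4 (WB@5)) EX@6 MEM@7 WB@8
I3 add r5 <- r2,r2: IF@4 ID@6 stall=0 (-) EX@7 MEM@8 WB@9
I4 add r3 <- r3,r1: IF@6 ID@7 stall=0 (-) EX@8 MEM@9 WB@10

Answer: 5 6 8 9 10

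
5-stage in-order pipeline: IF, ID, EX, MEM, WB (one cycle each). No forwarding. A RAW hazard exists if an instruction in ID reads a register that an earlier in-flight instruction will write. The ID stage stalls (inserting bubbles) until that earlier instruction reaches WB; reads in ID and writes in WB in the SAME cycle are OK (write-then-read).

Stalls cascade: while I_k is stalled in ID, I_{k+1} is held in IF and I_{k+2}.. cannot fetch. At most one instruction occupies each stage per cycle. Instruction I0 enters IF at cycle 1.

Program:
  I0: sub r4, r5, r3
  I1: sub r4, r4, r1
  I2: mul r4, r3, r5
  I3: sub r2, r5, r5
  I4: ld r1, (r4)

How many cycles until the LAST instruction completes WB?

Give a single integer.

I0 sub r4 <- r5,r3: IF@1 ID@2 stall=0 (-) EX@3 MEM@4 WB@5
I1 sub r4 <- r4,r1: IF@2 ID@3 stall=2 (RAW on I0.r4 (WB@5)) EX@6 MEM@7 WB@8
I2 mul r4 <- r3,r5: IF@3 ID@6 stall=0 (-) EX@7 MEM@8 WB@9
I3 sub r2 <- r5,r5: IF@6 ID@7 stall=0 (-) EX@8 MEM@9 WB@10
I4 ld r1 <- r4: IF@7 ID@8 stall=1 (RAW on I2.r4 (WB@9)) EX@10 MEM@11 WB@12

Answer: 12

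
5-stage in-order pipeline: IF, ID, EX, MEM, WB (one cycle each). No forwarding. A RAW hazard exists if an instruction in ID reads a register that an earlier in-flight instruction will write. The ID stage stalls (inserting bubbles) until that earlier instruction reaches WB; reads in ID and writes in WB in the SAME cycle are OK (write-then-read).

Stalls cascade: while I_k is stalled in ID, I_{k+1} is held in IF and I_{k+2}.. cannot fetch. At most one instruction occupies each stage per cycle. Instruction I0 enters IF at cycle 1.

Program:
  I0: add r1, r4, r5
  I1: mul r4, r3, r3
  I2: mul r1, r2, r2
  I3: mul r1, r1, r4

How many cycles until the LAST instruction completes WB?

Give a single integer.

I0 add r1 <- r4,r5: IF@1 ID@2 stall=0 (-) EX@3 MEM@4 WB@5
I1 mul r4 <- r3,r3: IF@2 ID@3 stall=0 (-) EX@4 MEM@5 WB@6
I2 mul r1 <- r2,r2: IF@3 ID@4 stall=0 (-) EX@5 MEM@6 WB@7
I3 mul r1 <- r1,r4: IF@4 ID@5 stall=2 (RAW on I2.r1 (WB@7)) EX@8 MEM@9 WB@10

Answer: 10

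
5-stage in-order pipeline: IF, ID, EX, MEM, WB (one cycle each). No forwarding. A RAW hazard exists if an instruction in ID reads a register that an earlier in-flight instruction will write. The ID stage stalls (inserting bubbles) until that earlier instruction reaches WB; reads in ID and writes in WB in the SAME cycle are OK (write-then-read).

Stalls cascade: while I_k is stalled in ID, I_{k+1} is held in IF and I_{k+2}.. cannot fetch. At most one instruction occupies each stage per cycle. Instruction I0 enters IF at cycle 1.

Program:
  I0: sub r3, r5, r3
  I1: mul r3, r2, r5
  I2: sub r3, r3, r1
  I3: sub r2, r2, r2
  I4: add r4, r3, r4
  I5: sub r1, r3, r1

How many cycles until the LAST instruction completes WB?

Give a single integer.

Answer: 13

Derivation:
I0 sub r3 <- r5,r3: IF@1 ID@2 stall=0 (-) EX@3 MEM@4 WB@5
I1 mul r3 <- r2,r5: IF@2 ID@3 stall=0 (-) EX@4 MEM@5 WB@6
I2 sub r3 <- r3,r1: IF@3 ID@4 stall=2 (RAW on I1.r3 (WB@6)) EX@7 MEM@8 WB@9
I3 sub r2 <- r2,r2: IF@4 ID@7 stall=0 (-) EX@8 MEM@9 WB@10
I4 add r4 <- r3,r4: IF@7 ID@8 stall=1 (RAW on I2.r3 (WB@9)) EX@10 MEM@11 WB@12
I5 sub r1 <- r3,r1: IF@8 ID@10 stall=0 (-) EX@11 MEM@12 WB@13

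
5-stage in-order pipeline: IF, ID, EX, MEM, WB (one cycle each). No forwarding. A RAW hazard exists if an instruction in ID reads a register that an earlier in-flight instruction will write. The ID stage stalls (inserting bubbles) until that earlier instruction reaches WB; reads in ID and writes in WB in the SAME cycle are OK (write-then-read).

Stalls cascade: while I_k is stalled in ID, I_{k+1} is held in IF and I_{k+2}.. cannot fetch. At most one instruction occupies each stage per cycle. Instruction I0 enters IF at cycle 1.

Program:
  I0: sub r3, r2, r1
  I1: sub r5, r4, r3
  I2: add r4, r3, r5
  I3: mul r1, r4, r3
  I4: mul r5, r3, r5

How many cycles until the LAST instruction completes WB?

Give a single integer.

I0 sub r3 <- r2,r1: IF@1 ID@2 stall=0 (-) EX@3 MEM@4 WB@5
I1 sub r5 <- r4,r3: IF@2 ID@3 stall=2 (RAW on I0.r3 (WB@5)) EX@6 MEM@7 WB@8
I2 add r4 <- r3,r5: IF@3 ID@6 stall=2 (RAW on I1.r5 (WB@8)) EX@9 MEM@10 WB@11
I3 mul r1 <- r4,r3: IF@6 ID@9 stall=2 (RAW on I2.r4 (WB@11)) EX@12 MEM@13 WB@14
I4 mul r5 <- r3,r5: IF@9 ID@12 stall=0 (-) EX@13 MEM@14 WB@15

Answer: 15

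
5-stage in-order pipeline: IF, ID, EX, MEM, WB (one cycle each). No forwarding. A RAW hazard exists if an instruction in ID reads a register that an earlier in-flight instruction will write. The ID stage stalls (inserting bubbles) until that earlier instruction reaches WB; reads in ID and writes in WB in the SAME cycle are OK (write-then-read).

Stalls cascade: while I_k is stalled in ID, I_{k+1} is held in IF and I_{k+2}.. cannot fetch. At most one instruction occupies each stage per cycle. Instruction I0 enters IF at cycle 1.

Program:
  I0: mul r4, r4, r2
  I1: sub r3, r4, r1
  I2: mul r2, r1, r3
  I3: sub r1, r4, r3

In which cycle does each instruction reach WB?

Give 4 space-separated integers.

Answer: 5 8 11 12

Derivation:
I0 mul r4 <- r4,r2: IF@1 ID@2 stall=0 (-) EX@3 MEM@4 WB@5
I1 sub r3 <- r4,r1: IF@2 ID@3 stall=2 (RAW on I0.r4 (WB@5)) EX@6 MEM@7 WB@8
I2 mul r2 <- r1,r3: IF@3 ID@6 stall=2 (RAW on I1.r3 (WB@8)) EX@9 MEM@10 WB@11
I3 sub r1 <- r4,r3: IF@6 ID@9 stall=0 (-) EX@10 MEM@11 WB@12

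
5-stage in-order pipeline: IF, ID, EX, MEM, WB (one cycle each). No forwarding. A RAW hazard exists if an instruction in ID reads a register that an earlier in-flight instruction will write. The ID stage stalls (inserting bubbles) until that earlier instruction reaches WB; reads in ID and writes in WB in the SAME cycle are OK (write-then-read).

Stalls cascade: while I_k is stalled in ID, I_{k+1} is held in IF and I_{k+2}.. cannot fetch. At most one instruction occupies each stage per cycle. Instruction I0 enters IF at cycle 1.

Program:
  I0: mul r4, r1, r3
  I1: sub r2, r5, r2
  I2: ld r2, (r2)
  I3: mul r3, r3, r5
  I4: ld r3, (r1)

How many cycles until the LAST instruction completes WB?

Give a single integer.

Answer: 11

Derivation:
I0 mul r4 <- r1,r3: IF@1 ID@2 stall=0 (-) EX@3 MEM@4 WB@5
I1 sub r2 <- r5,r2: IF@2 ID@3 stall=0 (-) EX@4 MEM@5 WB@6
I2 ld r2 <- r2: IF@3 ID@4 stall=2 (RAW on I1.r2 (WB@6)) EX@7 MEM@8 WB@9
I3 mul r3 <- r3,r5: IF@4 ID@7 stall=0 (-) EX@8 MEM@9 WB@10
I4 ld r3 <- r1: IF@7 ID@8 stall=0 (-) EX@9 MEM@10 WB@11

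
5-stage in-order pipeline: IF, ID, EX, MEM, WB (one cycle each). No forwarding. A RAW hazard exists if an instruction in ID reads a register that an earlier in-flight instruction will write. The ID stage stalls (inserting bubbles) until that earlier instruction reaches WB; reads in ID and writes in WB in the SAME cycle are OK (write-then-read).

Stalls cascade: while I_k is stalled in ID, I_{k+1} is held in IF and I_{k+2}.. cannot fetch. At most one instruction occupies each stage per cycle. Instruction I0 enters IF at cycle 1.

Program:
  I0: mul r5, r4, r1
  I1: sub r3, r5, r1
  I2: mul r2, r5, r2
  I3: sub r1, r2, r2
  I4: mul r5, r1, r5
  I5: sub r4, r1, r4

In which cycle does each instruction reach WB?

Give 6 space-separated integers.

Answer: 5 8 9 12 15 16

Derivation:
I0 mul r5 <- r4,r1: IF@1 ID@2 stall=0 (-) EX@3 MEM@4 WB@5
I1 sub r3 <- r5,r1: IF@2 ID@3 stall=2 (RAW on I0.r5 (WB@5)) EX@6 MEM@7 WB@8
I2 mul r2 <- r5,r2: IF@3 ID@6 stall=0 (-) EX@7 MEM@8 WB@9
I3 sub r1 <- r2,r2: IF@6 ID@7 stall=2 (RAW on I2.r2 (WB@9)) EX@10 MEM@11 WB@12
I4 mul r5 <- r1,r5: IF@7 ID@10 stall=2 (RAW on I3.r1 (WB@12)) EX@13 MEM@14 WB@15
I5 sub r4 <- r1,r4: IF@10 ID@13 stall=0 (-) EX@14 MEM@15 WB@16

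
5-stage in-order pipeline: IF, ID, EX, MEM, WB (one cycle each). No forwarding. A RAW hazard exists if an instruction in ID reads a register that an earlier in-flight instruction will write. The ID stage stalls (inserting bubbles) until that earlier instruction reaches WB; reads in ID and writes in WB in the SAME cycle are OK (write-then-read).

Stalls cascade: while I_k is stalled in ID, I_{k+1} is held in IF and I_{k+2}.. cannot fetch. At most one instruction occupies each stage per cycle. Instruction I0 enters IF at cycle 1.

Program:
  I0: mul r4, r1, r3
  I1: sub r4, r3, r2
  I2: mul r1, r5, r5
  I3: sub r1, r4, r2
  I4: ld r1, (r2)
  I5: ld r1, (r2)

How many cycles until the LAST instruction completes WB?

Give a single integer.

Answer: 11

Derivation:
I0 mul r4 <- r1,r3: IF@1 ID@2 stall=0 (-) EX@3 MEM@4 WB@5
I1 sub r4 <- r3,r2: IF@2 ID@3 stall=0 (-) EX@4 MEM@5 WB@6
I2 mul r1 <- r5,r5: IF@3 ID@4 stall=0 (-) EX@5 MEM@6 WB@7
I3 sub r1 <- r4,r2: IF@4 ID@5 stall=1 (RAW on I1.r4 (WB@6)) EX@7 MEM@8 WB@9
I4 ld r1 <- r2: IF@5 ID@7 stall=0 (-) EX@8 MEM@9 WB@10
I5 ld r1 <- r2: IF@7 ID@8 stall=0 (-) EX@9 MEM@10 WB@11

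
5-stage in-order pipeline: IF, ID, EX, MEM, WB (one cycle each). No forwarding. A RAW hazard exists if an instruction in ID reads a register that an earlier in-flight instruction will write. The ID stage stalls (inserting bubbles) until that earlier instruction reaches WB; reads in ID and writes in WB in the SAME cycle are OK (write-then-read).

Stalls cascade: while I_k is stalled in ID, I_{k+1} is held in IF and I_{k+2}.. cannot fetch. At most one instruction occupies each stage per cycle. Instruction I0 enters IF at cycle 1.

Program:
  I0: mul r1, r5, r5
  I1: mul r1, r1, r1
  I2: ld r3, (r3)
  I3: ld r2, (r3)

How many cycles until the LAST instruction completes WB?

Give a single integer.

I0 mul r1 <- r5,r5: IF@1 ID@2 stall=0 (-) EX@3 MEM@4 WB@5
I1 mul r1 <- r1,r1: IF@2 ID@3 stall=2 (RAW on I0.r1 (WB@5)) EX@6 MEM@7 WB@8
I2 ld r3 <- r3: IF@3 ID@6 stall=0 (-) EX@7 MEM@8 WB@9
I3 ld r2 <- r3: IF@6 ID@7 stall=2 (RAW on I2.r3 (WB@9)) EX@10 MEM@11 WB@12

Answer: 12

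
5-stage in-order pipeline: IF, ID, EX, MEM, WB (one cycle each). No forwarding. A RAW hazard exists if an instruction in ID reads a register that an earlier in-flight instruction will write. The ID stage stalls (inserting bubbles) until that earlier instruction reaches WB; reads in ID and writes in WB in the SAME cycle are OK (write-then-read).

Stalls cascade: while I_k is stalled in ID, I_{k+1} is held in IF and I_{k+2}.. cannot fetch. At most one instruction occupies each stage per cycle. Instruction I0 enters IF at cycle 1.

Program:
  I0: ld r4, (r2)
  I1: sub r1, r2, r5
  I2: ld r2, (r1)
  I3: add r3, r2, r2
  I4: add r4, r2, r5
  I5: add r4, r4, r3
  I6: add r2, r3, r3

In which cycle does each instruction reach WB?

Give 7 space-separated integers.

Answer: 5 6 9 12 13 16 17

Derivation:
I0 ld r4 <- r2: IF@1 ID@2 stall=0 (-) EX@3 MEM@4 WB@5
I1 sub r1 <- r2,r5: IF@2 ID@3 stall=0 (-) EX@4 MEM@5 WB@6
I2 ld r2 <- r1: IF@3 ID@4 stall=2 (RAW on I1.r1 (WB@6)) EX@7 MEM@8 WB@9
I3 add r3 <- r2,r2: IF@4 ID@7 stall=2 (RAW on I2.r2 (WB@9)) EX@10 MEM@11 WB@12
I4 add r4 <- r2,r5: IF@7 ID@10 stall=0 (-) EX@11 MEM@12 WB@13
I5 add r4 <- r4,r3: IF@10 ID@11 stall=2 (RAW on I4.r4 (WB@13)) EX@14 MEM@15 WB@16
I6 add r2 <- r3,r3: IF@11 ID@14 stall=0 (-) EX@15 MEM@16 WB@17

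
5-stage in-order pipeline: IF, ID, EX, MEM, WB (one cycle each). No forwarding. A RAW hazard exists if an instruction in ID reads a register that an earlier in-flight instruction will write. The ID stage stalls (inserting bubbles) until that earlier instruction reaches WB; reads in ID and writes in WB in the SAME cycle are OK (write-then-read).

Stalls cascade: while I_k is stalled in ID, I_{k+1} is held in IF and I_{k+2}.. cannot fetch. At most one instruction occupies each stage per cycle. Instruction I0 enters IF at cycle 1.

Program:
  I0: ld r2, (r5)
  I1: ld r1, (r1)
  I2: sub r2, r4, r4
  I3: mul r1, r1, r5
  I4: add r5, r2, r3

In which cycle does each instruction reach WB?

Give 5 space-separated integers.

I0 ld r2 <- r5: IF@1 ID@2 stall=0 (-) EX@3 MEM@4 WB@5
I1 ld r1 <- r1: IF@2 ID@3 stall=0 (-) EX@4 MEM@5 WB@6
I2 sub r2 <- r4,r4: IF@3 ID@4 stall=0 (-) EX@5 MEM@6 WB@7
I3 mul r1 <- r1,r5: IF@4 ID@5 stall=1 (RAW on I1.r1 (WB@6)) EX@7 MEM@8 WB@9
I4 add r5 <- r2,r3: IF@5 ID@7 stall=0 (-) EX@8 MEM@9 WB@10

Answer: 5 6 7 9 10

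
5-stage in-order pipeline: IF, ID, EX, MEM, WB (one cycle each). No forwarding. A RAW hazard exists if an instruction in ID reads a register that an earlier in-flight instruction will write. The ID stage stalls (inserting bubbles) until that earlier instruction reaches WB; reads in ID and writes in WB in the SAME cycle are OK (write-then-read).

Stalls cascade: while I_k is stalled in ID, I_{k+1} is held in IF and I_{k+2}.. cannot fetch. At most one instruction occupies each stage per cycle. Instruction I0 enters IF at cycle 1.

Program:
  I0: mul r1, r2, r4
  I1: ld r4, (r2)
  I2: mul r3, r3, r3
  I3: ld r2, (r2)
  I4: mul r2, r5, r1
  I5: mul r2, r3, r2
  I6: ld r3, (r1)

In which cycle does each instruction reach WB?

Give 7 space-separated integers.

Answer: 5 6 7 8 9 12 13

Derivation:
I0 mul r1 <- r2,r4: IF@1 ID@2 stall=0 (-) EX@3 MEM@4 WB@5
I1 ld r4 <- r2: IF@2 ID@3 stall=0 (-) EX@4 MEM@5 WB@6
I2 mul r3 <- r3,r3: IF@3 ID@4 stall=0 (-) EX@5 MEM@6 WB@7
I3 ld r2 <- r2: IF@4 ID@5 stall=0 (-) EX@6 MEM@7 WB@8
I4 mul r2 <- r5,r1: IF@5 ID@6 stall=0 (-) EX@7 MEM@8 WB@9
I5 mul r2 <- r3,r2: IF@6 ID@7 stall=2 (RAW on I4.r2 (WB@9)) EX@10 MEM@11 WB@12
I6 ld r3 <- r1: IF@7 ID@10 stall=0 (-) EX@11 MEM@12 WB@13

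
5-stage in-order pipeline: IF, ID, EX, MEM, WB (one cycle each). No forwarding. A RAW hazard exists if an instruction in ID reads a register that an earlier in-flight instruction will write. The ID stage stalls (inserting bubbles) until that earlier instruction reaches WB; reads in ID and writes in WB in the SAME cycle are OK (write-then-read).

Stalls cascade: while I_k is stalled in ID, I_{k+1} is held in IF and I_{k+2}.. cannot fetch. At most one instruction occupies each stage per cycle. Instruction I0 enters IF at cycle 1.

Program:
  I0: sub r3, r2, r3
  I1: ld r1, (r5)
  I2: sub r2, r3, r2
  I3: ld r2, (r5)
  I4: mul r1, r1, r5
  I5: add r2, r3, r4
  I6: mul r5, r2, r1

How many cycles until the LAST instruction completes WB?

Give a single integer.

I0 sub r3 <- r2,r3: IF@1 ID@2 stall=0 (-) EX@3 MEM@4 WB@5
I1 ld r1 <- r5: IF@2 ID@3 stall=0 (-) EX@4 MEM@5 WB@6
I2 sub r2 <- r3,r2: IF@3 ID@4 stall=1 (RAW on I0.r3 (WB@5)) EX@6 MEM@7 WB@8
I3 ld r2 <- r5: IF@4 ID@6 stall=0 (-) EX@7 MEM@8 WB@9
I4 mul r1 <- r1,r5: IF@6 ID@7 stall=0 (-) EX@8 MEM@9 WB@10
I5 add r2 <- r3,r4: IF@7 ID@8 stall=0 (-) EX@9 MEM@10 WB@11
I6 mul r5 <- r2,r1: IF@8 ID@9 stall=2 (RAW on I5.r2 (WB@11)) EX@12 MEM@13 WB@14

Answer: 14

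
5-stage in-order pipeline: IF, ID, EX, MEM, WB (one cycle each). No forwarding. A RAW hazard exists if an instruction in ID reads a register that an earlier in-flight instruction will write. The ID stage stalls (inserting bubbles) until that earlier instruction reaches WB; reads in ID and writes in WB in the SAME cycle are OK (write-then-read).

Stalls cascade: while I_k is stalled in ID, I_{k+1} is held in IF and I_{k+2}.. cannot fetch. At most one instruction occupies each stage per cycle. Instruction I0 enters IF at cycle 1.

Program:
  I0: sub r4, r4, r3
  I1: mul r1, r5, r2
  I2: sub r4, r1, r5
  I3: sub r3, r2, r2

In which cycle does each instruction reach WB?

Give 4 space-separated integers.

Answer: 5 6 9 10

Derivation:
I0 sub r4 <- r4,r3: IF@1 ID@2 stall=0 (-) EX@3 MEM@4 WB@5
I1 mul r1 <- r5,r2: IF@2 ID@3 stall=0 (-) EX@4 MEM@5 WB@6
I2 sub r4 <- r1,r5: IF@3 ID@4 stall=2 (RAW on I1.r1 (WB@6)) EX@7 MEM@8 WB@9
I3 sub r3 <- r2,r2: IF@4 ID@7 stall=0 (-) EX@8 MEM@9 WB@10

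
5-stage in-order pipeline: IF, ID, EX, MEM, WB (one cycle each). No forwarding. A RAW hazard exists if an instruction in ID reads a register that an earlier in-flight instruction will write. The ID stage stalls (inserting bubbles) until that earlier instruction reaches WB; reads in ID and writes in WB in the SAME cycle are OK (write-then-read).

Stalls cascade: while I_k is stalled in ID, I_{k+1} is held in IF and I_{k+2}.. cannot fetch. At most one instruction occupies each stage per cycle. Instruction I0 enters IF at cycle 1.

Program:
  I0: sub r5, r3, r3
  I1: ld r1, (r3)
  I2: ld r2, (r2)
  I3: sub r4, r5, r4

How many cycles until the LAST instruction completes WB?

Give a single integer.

Answer: 8

Derivation:
I0 sub r5 <- r3,r3: IF@1 ID@2 stall=0 (-) EX@3 MEM@4 WB@5
I1 ld r1 <- r3: IF@2 ID@3 stall=0 (-) EX@4 MEM@5 WB@6
I2 ld r2 <- r2: IF@3 ID@4 stall=0 (-) EX@5 MEM@6 WB@7
I3 sub r4 <- r5,r4: IF@4 ID@5 stall=0 (-) EX@6 MEM@7 WB@8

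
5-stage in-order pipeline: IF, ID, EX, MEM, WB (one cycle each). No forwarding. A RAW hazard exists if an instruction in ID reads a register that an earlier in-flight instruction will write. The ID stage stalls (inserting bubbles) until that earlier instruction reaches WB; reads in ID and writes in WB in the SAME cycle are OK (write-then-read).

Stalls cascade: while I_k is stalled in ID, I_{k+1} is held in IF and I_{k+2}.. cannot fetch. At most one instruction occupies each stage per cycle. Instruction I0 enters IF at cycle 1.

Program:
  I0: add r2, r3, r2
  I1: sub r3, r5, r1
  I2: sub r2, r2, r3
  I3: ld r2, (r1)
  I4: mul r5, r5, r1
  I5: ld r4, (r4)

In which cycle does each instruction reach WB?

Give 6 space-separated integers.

Answer: 5 6 9 10 11 12

Derivation:
I0 add r2 <- r3,r2: IF@1 ID@2 stall=0 (-) EX@3 MEM@4 WB@5
I1 sub r3 <- r5,r1: IF@2 ID@3 stall=0 (-) EX@4 MEM@5 WB@6
I2 sub r2 <- r2,r3: IF@3 ID@4 stall=2 (RAW on I1.r3 (WB@6)) EX@7 MEM@8 WB@9
I3 ld r2 <- r1: IF@4 ID@7 stall=0 (-) EX@8 MEM@9 WB@10
I4 mul r5 <- r5,r1: IF@7 ID@8 stall=0 (-) EX@9 MEM@10 WB@11
I5 ld r4 <- r4: IF@8 ID@9 stall=0 (-) EX@10 MEM@11 WB@12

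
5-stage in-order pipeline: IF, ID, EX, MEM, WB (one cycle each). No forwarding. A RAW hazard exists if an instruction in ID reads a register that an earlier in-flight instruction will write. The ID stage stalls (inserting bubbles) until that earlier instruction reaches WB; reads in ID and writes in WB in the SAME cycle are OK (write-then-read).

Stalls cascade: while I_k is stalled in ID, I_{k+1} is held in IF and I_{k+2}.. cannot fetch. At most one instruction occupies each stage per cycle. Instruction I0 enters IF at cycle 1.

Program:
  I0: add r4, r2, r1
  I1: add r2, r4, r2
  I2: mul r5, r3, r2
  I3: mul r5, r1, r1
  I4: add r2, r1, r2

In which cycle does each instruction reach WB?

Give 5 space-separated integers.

I0 add r4 <- r2,r1: IF@1 ID@2 stall=0 (-) EX@3 MEM@4 WB@5
I1 add r2 <- r4,r2: IF@2 ID@3 stall=2 (RAW on I0.r4 (WB@5)) EX@6 MEM@7 WB@8
I2 mul r5 <- r3,r2: IF@3 ID@6 stall=2 (RAW on I1.r2 (WB@8)) EX@9 MEM@10 WB@11
I3 mul r5 <- r1,r1: IF@6 ID@9 stall=0 (-) EX@10 MEM@11 WB@12
I4 add r2 <- r1,r2: IF@9 ID@10 stall=0 (-) EX@11 MEM@12 WB@13

Answer: 5 8 11 12 13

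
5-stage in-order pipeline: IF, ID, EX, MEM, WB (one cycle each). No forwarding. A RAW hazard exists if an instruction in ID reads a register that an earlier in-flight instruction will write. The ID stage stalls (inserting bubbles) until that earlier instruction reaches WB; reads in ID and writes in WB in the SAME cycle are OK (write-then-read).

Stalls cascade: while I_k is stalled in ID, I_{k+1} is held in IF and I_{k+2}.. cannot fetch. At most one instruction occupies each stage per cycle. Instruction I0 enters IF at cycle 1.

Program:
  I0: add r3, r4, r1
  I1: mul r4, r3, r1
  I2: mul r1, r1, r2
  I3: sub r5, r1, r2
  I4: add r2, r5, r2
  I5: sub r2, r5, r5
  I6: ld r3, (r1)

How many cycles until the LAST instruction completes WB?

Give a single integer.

I0 add r3 <- r4,r1: IF@1 ID@2 stall=0 (-) EX@3 MEM@4 WB@5
I1 mul r4 <- r3,r1: IF@2 ID@3 stall=2 (RAW on I0.r3 (WB@5)) EX@6 MEM@7 WB@8
I2 mul r1 <- r1,r2: IF@3 ID@6 stall=0 (-) EX@7 MEM@8 WB@9
I3 sub r5 <- r1,r2: IF@6 ID@7 stall=2 (RAW on I2.r1 (WB@9)) EX@10 MEM@11 WB@12
I4 add r2 <- r5,r2: IF@7 ID@10 stall=2 (RAW on I3.r5 (WB@12)) EX@13 MEM@14 WB@15
I5 sub r2 <- r5,r5: IF@10 ID@13 stall=0 (-) EX@14 MEM@15 WB@16
I6 ld r3 <- r1: IF@13 ID@14 stall=0 (-) EX@15 MEM@16 WB@17

Answer: 17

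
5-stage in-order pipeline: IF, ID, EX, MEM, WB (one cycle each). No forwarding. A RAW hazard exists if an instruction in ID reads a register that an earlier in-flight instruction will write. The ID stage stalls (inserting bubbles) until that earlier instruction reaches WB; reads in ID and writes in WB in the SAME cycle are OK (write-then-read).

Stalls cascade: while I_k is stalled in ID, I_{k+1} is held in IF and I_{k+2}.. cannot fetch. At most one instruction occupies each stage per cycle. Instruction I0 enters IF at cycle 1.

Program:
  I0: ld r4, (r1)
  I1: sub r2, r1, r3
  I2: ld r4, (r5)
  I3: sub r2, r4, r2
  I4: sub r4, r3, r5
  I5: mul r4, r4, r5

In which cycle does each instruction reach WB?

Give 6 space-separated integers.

I0 ld r4 <- r1: IF@1 ID@2 stall=0 (-) EX@3 MEM@4 WB@5
I1 sub r2 <- r1,r3: IF@2 ID@3 stall=0 (-) EX@4 MEM@5 WB@6
I2 ld r4 <- r5: IF@3 ID@4 stall=0 (-) EX@5 MEM@6 WB@7
I3 sub r2 <- r4,r2: IF@4 ID@5 stall=2 (RAW on I2.r4 (WB@7)) EX@8 MEM@9 WB@10
I4 sub r4 <- r3,r5: IF@5 ID@8 stall=0 (-) EX@9 MEM@10 WB@11
I5 mul r4 <- r4,r5: IF@8 ID@9 stall=2 (RAW on I4.r4 (WB@11)) EX@12 MEM@13 WB@14

Answer: 5 6 7 10 11 14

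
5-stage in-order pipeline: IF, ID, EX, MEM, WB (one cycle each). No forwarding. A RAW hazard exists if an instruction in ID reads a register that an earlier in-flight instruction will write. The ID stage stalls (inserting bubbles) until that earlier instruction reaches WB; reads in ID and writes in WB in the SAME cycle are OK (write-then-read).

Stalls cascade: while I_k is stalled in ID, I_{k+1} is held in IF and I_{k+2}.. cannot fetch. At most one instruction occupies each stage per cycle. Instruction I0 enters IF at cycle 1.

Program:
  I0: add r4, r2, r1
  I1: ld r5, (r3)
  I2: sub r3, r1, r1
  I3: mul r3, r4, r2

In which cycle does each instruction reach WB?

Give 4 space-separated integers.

I0 add r4 <- r2,r1: IF@1 ID@2 stall=0 (-) EX@3 MEM@4 WB@5
I1 ld r5 <- r3: IF@2 ID@3 stall=0 (-) EX@4 MEM@5 WB@6
I2 sub r3 <- r1,r1: IF@3 ID@4 stall=0 (-) EX@5 MEM@6 WB@7
I3 mul r3 <- r4,r2: IF@4 ID@5 stall=0 (-) EX@6 MEM@7 WB@8

Answer: 5 6 7 8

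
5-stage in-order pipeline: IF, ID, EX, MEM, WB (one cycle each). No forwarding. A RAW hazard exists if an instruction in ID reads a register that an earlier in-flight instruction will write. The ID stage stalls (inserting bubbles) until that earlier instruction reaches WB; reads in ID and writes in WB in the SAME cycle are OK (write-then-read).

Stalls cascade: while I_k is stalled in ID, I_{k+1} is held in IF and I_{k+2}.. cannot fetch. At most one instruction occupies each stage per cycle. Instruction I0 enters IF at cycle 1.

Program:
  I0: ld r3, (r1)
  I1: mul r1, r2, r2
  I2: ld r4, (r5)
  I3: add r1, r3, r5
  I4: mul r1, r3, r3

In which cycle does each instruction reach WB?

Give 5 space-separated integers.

Answer: 5 6 7 8 9

Derivation:
I0 ld r3 <- r1: IF@1 ID@2 stall=0 (-) EX@3 MEM@4 WB@5
I1 mul r1 <- r2,r2: IF@2 ID@3 stall=0 (-) EX@4 MEM@5 WB@6
I2 ld r4 <- r5: IF@3 ID@4 stall=0 (-) EX@5 MEM@6 WB@7
I3 add r1 <- r3,r5: IF@4 ID@5 stall=0 (-) EX@6 MEM@7 WB@8
I4 mul r1 <- r3,r3: IF@5 ID@6 stall=0 (-) EX@7 MEM@8 WB@9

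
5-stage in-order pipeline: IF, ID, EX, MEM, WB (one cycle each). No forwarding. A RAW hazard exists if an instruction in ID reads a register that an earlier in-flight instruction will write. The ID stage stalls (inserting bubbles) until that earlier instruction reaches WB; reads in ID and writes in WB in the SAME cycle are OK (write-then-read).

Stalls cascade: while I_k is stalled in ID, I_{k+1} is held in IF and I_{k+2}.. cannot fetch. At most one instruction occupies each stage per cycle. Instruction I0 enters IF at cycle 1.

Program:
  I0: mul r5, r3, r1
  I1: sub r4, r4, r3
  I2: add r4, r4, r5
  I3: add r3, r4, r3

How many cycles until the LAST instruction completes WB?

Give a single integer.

Answer: 12

Derivation:
I0 mul r5 <- r3,r1: IF@1 ID@2 stall=0 (-) EX@3 MEM@4 WB@5
I1 sub r4 <- r4,r3: IF@2 ID@3 stall=0 (-) EX@4 MEM@5 WB@6
I2 add r4 <- r4,r5: IF@3 ID@4 stall=2 (RAW on I1.r4 (WB@6)) EX@7 MEM@8 WB@9
I3 add r3 <- r4,r3: IF@4 ID@7 stall=2 (RAW on I2.r4 (WB@9)) EX@10 MEM@11 WB@12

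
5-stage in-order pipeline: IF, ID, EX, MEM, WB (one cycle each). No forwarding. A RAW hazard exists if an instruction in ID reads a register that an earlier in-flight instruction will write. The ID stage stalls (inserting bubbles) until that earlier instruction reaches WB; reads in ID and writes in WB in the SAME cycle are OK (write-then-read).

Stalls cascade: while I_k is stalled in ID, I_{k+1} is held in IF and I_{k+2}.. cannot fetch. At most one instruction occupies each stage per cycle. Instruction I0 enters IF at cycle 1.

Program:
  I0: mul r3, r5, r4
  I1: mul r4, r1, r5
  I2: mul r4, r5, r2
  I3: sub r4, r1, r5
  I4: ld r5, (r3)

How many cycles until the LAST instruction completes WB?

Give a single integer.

Answer: 9

Derivation:
I0 mul r3 <- r5,r4: IF@1 ID@2 stall=0 (-) EX@3 MEM@4 WB@5
I1 mul r4 <- r1,r5: IF@2 ID@3 stall=0 (-) EX@4 MEM@5 WB@6
I2 mul r4 <- r5,r2: IF@3 ID@4 stall=0 (-) EX@5 MEM@6 WB@7
I3 sub r4 <- r1,r5: IF@4 ID@5 stall=0 (-) EX@6 MEM@7 WB@8
I4 ld r5 <- r3: IF@5 ID@6 stall=0 (-) EX@7 MEM@8 WB@9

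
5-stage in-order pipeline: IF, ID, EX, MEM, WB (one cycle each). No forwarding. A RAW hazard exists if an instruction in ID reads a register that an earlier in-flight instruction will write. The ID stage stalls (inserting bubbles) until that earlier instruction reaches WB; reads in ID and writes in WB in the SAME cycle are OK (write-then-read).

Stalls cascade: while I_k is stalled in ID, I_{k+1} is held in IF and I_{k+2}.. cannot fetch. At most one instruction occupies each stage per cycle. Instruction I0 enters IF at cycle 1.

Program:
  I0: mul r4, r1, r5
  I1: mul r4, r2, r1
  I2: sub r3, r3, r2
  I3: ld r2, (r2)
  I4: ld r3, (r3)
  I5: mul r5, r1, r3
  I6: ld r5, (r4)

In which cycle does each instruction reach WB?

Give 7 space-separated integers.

I0 mul r4 <- r1,r5: IF@1 ID@2 stall=0 (-) EX@3 MEM@4 WB@5
I1 mul r4 <- r2,r1: IF@2 ID@3 stall=0 (-) EX@4 MEM@5 WB@6
I2 sub r3 <- r3,r2: IF@3 ID@4 stall=0 (-) EX@5 MEM@6 WB@7
I3 ld r2 <- r2: IF@4 ID@5 stall=0 (-) EX@6 MEM@7 WB@8
I4 ld r3 <- r3: IF@5 ID@6 stall=1 (RAW on I2.r3 (WB@7)) EX@8 MEM@9 WB@10
I5 mul r5 <- r1,r3: IF@6 ID@8 stall=2 (RAW on I4.r3 (WB@10)) EX@11 MEM@12 WB@13
I6 ld r5 <- r4: IF@8 ID@11 stall=0 (-) EX@12 MEM@13 WB@14

Answer: 5 6 7 8 10 13 14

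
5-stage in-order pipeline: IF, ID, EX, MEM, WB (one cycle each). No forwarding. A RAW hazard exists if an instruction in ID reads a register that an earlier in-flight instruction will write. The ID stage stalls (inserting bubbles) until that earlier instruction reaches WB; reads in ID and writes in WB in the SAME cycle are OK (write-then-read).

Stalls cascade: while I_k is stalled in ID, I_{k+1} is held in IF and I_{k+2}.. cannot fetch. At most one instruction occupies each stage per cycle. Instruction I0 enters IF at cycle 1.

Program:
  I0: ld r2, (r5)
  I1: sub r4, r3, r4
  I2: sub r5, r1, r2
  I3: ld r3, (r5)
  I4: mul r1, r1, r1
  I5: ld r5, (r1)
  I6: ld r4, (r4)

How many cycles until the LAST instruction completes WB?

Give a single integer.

Answer: 16

Derivation:
I0 ld r2 <- r5: IF@1 ID@2 stall=0 (-) EX@3 MEM@4 WB@5
I1 sub r4 <- r3,r4: IF@2 ID@3 stall=0 (-) EX@4 MEM@5 WB@6
I2 sub r5 <- r1,r2: IF@3 ID@4 stall=1 (RAW on I0.r2 (WB@5)) EX@6 MEM@7 WB@8
I3 ld r3 <- r5: IF@4 ID@6 stall=2 (RAW on I2.r5 (WB@8)) EX@9 MEM@10 WB@11
I4 mul r1 <- r1,r1: IF@6 ID@9 stall=0 (-) EX@10 MEM@11 WB@12
I5 ld r5 <- r1: IF@9 ID@10 stall=2 (RAW on I4.r1 (WB@12)) EX@13 MEM@14 WB@15
I6 ld r4 <- r4: IF@10 ID@13 stall=0 (-) EX@14 MEM@15 WB@16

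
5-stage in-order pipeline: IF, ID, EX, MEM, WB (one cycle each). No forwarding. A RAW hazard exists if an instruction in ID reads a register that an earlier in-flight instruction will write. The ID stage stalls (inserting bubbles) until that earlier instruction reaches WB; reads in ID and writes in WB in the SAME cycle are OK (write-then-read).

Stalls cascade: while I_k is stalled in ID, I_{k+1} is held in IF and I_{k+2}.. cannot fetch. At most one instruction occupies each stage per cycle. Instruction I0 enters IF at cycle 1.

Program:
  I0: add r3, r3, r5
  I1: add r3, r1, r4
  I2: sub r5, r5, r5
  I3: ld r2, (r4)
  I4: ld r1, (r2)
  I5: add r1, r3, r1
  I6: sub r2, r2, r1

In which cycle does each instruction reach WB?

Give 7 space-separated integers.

I0 add r3 <- r3,r5: IF@1 ID@2 stall=0 (-) EX@3 MEM@4 WB@5
I1 add r3 <- r1,r4: IF@2 ID@3 stall=0 (-) EX@4 MEM@5 WB@6
I2 sub r5 <- r5,r5: IF@3 ID@4 stall=0 (-) EX@5 MEM@6 WB@7
I3 ld r2 <- r4: IF@4 ID@5 stall=0 (-) EX@6 MEM@7 WB@8
I4 ld r1 <- r2: IF@5 ID@6 stall=2 (RAW on I3.r2 (WB@8)) EX@9 MEM@10 WB@11
I5 add r1 <- r3,r1: IF@6 ID@9 stall=2 (RAW on I4.r1 (WB@11)) EX@12 MEM@13 WB@14
I6 sub r2 <- r2,r1: IF@9 ID@12 stall=2 (RAW on I5.r1 (WB@14)) EX@15 MEM@16 WB@17

Answer: 5 6 7 8 11 14 17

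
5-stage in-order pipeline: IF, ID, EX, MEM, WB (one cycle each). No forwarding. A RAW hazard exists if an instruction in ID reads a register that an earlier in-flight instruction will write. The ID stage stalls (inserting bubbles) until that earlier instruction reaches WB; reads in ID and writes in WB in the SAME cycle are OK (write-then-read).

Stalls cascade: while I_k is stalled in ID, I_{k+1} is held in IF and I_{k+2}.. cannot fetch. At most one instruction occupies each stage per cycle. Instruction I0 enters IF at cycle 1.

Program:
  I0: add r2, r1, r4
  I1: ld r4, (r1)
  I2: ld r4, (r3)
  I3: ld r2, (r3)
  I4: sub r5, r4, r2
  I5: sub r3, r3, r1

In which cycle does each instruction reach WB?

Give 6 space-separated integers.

Answer: 5 6 7 8 11 12

Derivation:
I0 add r2 <- r1,r4: IF@1 ID@2 stall=0 (-) EX@3 MEM@4 WB@5
I1 ld r4 <- r1: IF@2 ID@3 stall=0 (-) EX@4 MEM@5 WB@6
I2 ld r4 <- r3: IF@3 ID@4 stall=0 (-) EX@5 MEM@6 WB@7
I3 ld r2 <- r3: IF@4 ID@5 stall=0 (-) EX@6 MEM@7 WB@8
I4 sub r5 <- r4,r2: IF@5 ID@6 stall=2 (RAW on I3.r2 (WB@8)) EX@9 MEM@10 WB@11
I5 sub r3 <- r3,r1: IF@6 ID@9 stall=0 (-) EX@10 MEM@11 WB@12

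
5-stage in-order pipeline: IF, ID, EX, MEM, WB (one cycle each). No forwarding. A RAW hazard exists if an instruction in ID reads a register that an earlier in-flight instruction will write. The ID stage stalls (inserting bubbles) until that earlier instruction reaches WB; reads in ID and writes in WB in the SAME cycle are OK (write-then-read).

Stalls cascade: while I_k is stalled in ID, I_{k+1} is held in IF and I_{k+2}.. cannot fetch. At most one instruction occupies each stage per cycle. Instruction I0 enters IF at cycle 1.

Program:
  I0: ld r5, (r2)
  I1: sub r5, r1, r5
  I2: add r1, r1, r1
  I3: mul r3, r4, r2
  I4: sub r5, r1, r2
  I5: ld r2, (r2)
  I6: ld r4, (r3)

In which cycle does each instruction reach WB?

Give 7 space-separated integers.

I0 ld r5 <- r2: IF@1 ID@2 stall=0 (-) EX@3 MEM@4 WB@5
I1 sub r5 <- r1,r5: IF@2 ID@3 stall=2 (RAW on I0.r5 (WB@5)) EX@6 MEM@7 WB@8
I2 add r1 <- r1,r1: IF@3 ID@6 stall=0 (-) EX@7 MEM@8 WB@9
I3 mul r3 <- r4,r2: IF@6 ID@7 stall=0 (-) EX@8 MEM@9 WB@10
I4 sub r5 <- r1,r2: IF@7 ID@8 stall=1 (RAW on I2.r1 (WB@9)) EX@10 MEM@11 WB@12
I5 ld r2 <- r2: IF@8 ID@10 stall=0 (-) EX@11 MEM@12 WB@13
I6 ld r4 <- r3: IF@10 ID@11 stall=0 (-) EX@12 MEM@13 WB@14

Answer: 5 8 9 10 12 13 14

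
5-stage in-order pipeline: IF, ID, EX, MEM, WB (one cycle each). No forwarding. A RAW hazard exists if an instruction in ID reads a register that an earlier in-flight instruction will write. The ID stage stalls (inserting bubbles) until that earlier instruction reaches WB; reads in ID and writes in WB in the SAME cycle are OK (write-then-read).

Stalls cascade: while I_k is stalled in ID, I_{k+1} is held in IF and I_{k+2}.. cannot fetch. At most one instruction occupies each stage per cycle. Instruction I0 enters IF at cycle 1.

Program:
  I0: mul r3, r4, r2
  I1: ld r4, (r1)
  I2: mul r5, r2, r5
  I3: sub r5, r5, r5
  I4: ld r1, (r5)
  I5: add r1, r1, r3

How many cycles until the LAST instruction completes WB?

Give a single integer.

I0 mul r3 <- r4,r2: IF@1 ID@2 stall=0 (-) EX@3 MEM@4 WB@5
I1 ld r4 <- r1: IF@2 ID@3 stall=0 (-) EX@4 MEM@5 WB@6
I2 mul r5 <- r2,r5: IF@3 ID@4 stall=0 (-) EX@5 MEM@6 WB@7
I3 sub r5 <- r5,r5: IF@4 ID@5 stall=2 (RAW on I2.r5 (WB@7)) EX@8 MEM@9 WB@10
I4 ld r1 <- r5: IF@5 ID@8 stall=2 (RAW on I3.r5 (WB@10)) EX@11 MEM@12 WB@13
I5 add r1 <- r1,r3: IF@8 ID@11 stall=2 (RAW on I4.r1 (WB@13)) EX@14 MEM@15 WB@16

Answer: 16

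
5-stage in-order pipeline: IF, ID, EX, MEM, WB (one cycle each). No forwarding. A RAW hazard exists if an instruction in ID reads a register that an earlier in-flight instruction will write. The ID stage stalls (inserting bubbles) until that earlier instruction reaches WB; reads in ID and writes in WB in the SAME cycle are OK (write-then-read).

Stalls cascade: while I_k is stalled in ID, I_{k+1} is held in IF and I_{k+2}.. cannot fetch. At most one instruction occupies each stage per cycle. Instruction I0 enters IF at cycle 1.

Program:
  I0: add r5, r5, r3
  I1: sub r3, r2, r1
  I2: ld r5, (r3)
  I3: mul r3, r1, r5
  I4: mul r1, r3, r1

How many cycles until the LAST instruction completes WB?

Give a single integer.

Answer: 15

Derivation:
I0 add r5 <- r5,r3: IF@1 ID@2 stall=0 (-) EX@3 MEM@4 WB@5
I1 sub r3 <- r2,r1: IF@2 ID@3 stall=0 (-) EX@4 MEM@5 WB@6
I2 ld r5 <- r3: IF@3 ID@4 stall=2 (RAW on I1.r3 (WB@6)) EX@7 MEM@8 WB@9
I3 mul r3 <- r1,r5: IF@4 ID@7 stall=2 (RAW on I2.r5 (WB@9)) EX@10 MEM@11 WB@12
I4 mul r1 <- r3,r1: IF@7 ID@10 stall=2 (RAW on I3.r3 (WB@12)) EX@13 MEM@14 WB@15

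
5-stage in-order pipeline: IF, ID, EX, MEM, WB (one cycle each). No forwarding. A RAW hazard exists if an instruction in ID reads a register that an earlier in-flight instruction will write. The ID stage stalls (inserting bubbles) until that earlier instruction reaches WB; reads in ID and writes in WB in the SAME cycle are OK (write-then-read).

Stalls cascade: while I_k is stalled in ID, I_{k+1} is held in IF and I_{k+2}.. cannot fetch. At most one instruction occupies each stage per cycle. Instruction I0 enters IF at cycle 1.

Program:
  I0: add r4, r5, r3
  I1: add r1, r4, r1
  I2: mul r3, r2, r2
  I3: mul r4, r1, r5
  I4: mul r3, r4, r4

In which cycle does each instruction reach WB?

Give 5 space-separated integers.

I0 add r4 <- r5,r3: IF@1 ID@2 stall=0 (-) EX@3 MEM@4 WB@5
I1 add r1 <- r4,r1: IF@2 ID@3 stall=2 (RAW on I0.r4 (WB@5)) EX@6 MEM@7 WB@8
I2 mul r3 <- r2,r2: IF@3 ID@6 stall=0 (-) EX@7 MEM@8 WB@9
I3 mul r4 <- r1,r5: IF@6 ID@7 stall=1 (RAW on I1.r1 (WB@8)) EX@9 MEM@10 WB@11
I4 mul r3 <- r4,r4: IF@7 ID@9 stall=2 (RAW on I3.r4 (WB@11)) EX@12 MEM@13 WB@14

Answer: 5 8 9 11 14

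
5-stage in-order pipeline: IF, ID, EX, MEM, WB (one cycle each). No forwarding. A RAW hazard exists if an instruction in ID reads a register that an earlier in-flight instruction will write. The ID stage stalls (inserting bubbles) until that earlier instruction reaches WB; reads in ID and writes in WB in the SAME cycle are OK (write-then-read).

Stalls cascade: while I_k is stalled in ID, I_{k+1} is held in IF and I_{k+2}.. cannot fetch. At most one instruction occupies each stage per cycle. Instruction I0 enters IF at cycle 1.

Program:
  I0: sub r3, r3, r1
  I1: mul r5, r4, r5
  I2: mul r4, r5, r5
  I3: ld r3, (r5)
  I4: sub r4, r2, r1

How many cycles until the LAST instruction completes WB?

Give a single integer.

Answer: 11

Derivation:
I0 sub r3 <- r3,r1: IF@1 ID@2 stall=0 (-) EX@3 MEM@4 WB@5
I1 mul r5 <- r4,r5: IF@2 ID@3 stall=0 (-) EX@4 MEM@5 WB@6
I2 mul r4 <- r5,r5: IF@3 ID@4 stall=2 (RAW on I1.r5 (WB@6)) EX@7 MEM@8 WB@9
I3 ld r3 <- r5: IF@4 ID@7 stall=0 (-) EX@8 MEM@9 WB@10
I4 sub r4 <- r2,r1: IF@7 ID@8 stall=0 (-) EX@9 MEM@10 WB@11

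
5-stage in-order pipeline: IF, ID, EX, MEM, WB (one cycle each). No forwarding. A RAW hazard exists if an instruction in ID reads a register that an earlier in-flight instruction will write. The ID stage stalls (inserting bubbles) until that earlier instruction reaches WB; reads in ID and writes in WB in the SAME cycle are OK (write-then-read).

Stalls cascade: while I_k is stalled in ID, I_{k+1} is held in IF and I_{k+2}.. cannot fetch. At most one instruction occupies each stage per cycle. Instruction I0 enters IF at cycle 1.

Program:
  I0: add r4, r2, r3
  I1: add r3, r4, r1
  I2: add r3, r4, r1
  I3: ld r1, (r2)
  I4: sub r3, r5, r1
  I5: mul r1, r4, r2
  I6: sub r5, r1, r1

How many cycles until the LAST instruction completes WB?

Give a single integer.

I0 add r4 <- r2,r3: IF@1 ID@2 stall=0 (-) EX@3 MEM@4 WB@5
I1 add r3 <- r4,r1: IF@2 ID@3 stall=2 (RAW on I0.r4 (WB@5)) EX@6 MEM@7 WB@8
I2 add r3 <- r4,r1: IF@3 ID@6 stall=0 (-) EX@7 MEM@8 WB@9
I3 ld r1 <- r2: IF@6 ID@7 stall=0 (-) EX@8 MEM@9 WB@10
I4 sub r3 <- r5,r1: IF@7 ID@8 stall=2 (RAW on I3.r1 (WB@10)) EX@11 MEM@12 WB@13
I5 mul r1 <- r4,r2: IF@8 ID@11 stall=0 (-) EX@12 MEM@13 WB@14
I6 sub r5 <- r1,r1: IF@11 ID@12 stall=2 (RAW on I5.r1 (WB@14)) EX@15 MEM@16 WB@17

Answer: 17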